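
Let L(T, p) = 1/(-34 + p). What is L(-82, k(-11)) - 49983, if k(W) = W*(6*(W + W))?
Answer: -70875893/1418 ≈ -49983.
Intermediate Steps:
k(W) = 12*W**2 (k(W) = W*(6*(2*W)) = W*(12*W) = 12*W**2)
L(-82, k(-11)) - 49983 = 1/(-34 + 12*(-11)**2) - 49983 = 1/(-34 + 12*121) - 49983 = 1/(-34 + 1452) - 49983 = 1/1418 - 49983 = -70875893/1418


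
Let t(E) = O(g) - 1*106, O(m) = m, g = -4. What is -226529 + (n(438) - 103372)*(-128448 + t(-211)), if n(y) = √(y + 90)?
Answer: 13289071047 - 514232*√33 ≈ 1.3286e+10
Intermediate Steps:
t(E) = -110 (t(E) = -4 - 1*106 = -4 - 106 = -110)
n(y) = √(90 + y)
-226529 + (n(438) - 103372)*(-128448 + t(-211)) = -226529 + (√(90 + 438) - 103372)*(-128448 - 110) = -226529 + (√528 - 103372)*(-128558) = -226529 + (4*√33 - 103372)*(-128558) = -226529 + (-103372 + 4*√33)*(-128558) = -226529 + (13289297576 - 514232*√33) = 13289071047 - 514232*√33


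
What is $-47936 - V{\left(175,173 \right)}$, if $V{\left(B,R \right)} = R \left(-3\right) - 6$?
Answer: $-47411$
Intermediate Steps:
$V{\left(B,R \right)} = -6 - 3 R$ ($V{\left(B,R \right)} = - 3 R - 6 = -6 - 3 R$)
$-47936 - V{\left(175,173 \right)} = -47936 - \left(-6 - 519\right) = -47936 - -525 = -47936 + 525 = -47411$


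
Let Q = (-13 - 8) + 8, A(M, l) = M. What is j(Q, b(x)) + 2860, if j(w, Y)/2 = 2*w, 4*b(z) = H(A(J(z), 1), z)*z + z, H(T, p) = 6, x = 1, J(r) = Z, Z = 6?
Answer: 2808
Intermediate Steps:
J(r) = 6
b(z) = 7*z/4 (b(z) = (6*z + z)/4 = (7*z)/4 = 7*z/4)
Q = -13 (Q = -21 + 8 = -13)
j(w, Y) = 4*w (j(w, Y) = 2*(2*w) = 4*w)
j(Q, b(x)) + 2860 = 4*(-13) + 2860 = -52 + 2860 = 2808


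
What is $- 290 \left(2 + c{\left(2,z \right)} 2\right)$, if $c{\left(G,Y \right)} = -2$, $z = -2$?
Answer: $580$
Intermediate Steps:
$- 290 \left(2 + c{\left(2,z \right)} 2\right) = - 290 \left(2 - 4\right) = \left(-290\right) \left(-2\right) = 580$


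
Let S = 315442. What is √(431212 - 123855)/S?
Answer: √307357/315442 ≈ 0.0017575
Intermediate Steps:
√(431212 - 123855)/S = √(431212 - 123855)/315442 = √307357*(1/315442) = √307357/315442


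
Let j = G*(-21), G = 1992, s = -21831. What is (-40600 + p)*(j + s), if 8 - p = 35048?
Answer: 4815469320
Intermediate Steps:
p = -35040 (p = 8 - 1*35048 = 8 - 35048 = -35040)
j = -41832 (j = 1992*(-21) = -41832)
(-40600 + p)*(j + s) = (-40600 - 35040)*(-41832 - 21831) = -75640*(-63663) = 4815469320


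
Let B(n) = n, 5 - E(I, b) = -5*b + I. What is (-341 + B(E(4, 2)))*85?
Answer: -28050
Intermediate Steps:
E(I, b) = 5 - I + 5*b (E(I, b) = 5 - (-5*b + I) = 5 - (I - 5*b) = 5 + (-I + 5*b) = 5 - I + 5*b)
(-341 + B(E(4, 2)))*85 = (-341 + (5 - 1*4 + 5*2))*85 = (-341 + (5 - 4 + 10))*85 = (-341 + 11)*85 = -330*85 = -28050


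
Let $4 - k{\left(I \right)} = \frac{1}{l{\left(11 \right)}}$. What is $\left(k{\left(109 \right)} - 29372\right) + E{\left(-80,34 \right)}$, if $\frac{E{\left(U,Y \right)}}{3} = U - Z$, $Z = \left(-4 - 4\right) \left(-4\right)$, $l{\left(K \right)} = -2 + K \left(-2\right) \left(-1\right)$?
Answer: $- \frac{594081}{20} \approx -29704.0$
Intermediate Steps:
$l{\left(K \right)} = -2 + 2 K$ ($l{\left(K \right)} = -2 + - 2 K \left(-1\right) = -2 + 2 K$)
$k{\left(I \right)} = \frac{79}{20}$ ($k{\left(I \right)} = 4 - \frac{1}{-2 + 2 \cdot 11} = 4 - \frac{1}{-2 + 22} = 4 - \frac{1}{20} = \frac{79}{20}$)
$Z = 32$ ($Z = \left(-8\right) \left(-4\right) = 32$)
$E{\left(U,Y \right)} = -96 + 3 U$ ($E{\left(U,Y \right)} = 3 \left(U - 32\right) = 3 \left(-32 + U\right) = -96 + 3 U$)
$\left(k{\left(109 \right)} - 29372\right) + E{\left(-80,34 \right)} = \left(\frac{79}{20} - 29372\right) + \left(-96 + 3 \left(-80\right)\right) = - \frac{587361}{20} - 336 = - \frac{594081}{20}$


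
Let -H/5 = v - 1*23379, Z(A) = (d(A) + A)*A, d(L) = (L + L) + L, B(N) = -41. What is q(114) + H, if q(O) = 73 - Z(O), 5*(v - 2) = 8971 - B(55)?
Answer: 55962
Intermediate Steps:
d(L) = 3*L (d(L) = 2*L + L = 3*L)
Z(A) = 4*A² (Z(A) = (3*A + A)*A = (4*A)*A = 4*A²)
v = 9022/5 (v = 2 + (8971 - 1*(-41))/5 = 2 + (8971 + 41)/5 = 2 + (⅕)*9012 = 2 + 9012/5 = 9022/5 ≈ 1804.4)
H = 107873 (H = -5*(9022/5 - 1*23379) = -5*(9022/5 - 23379) = -5*(-107873/5) = 107873)
q(O) = 73 - 4*O²
q(114) + H = (73 - 4*114²) + 107873 = (73 - 4*12996) + 107873 = (73 - 51984) + 107873 = -51911 + 107873 = 55962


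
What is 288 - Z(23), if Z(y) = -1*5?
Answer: 293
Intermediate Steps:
Z(y) = -5
288 - Z(23) = 288 - 1*(-5) = 288 + 5 = 293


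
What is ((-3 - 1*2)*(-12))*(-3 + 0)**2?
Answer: 540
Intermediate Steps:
((-3 - 1*2)*(-12))*(-3 + 0)**2 = ((-3 - 2)*(-12))*(-3)**2 = -5*(-12)*9 = 60*9 = 540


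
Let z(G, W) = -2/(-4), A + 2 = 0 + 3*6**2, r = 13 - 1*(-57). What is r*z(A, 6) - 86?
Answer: -51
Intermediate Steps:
r = 70 (r = 13 + 57 = 70)
A = 106 (A = -2 + (0 + 3*6**2) = -2 + (0 + 3*36) = -2 + (0 + 108) = -2 + 108 = 106)
z(G, W) = 1/2 (z(G, W) = -2*(-1/4) = 1/2)
r*z(A, 6) - 86 = 70*(1/2) - 86 = 35 - 86 = -51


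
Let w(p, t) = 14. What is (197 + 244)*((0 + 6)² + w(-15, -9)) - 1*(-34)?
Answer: 22084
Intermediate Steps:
(197 + 244)*((0 + 6)² + w(-15, -9)) - 1*(-34) = (197 + 244)*((0 + 6)² + 14) - 1*(-34) = 441*(6² + 14) + 34 = 441*(36 + 14) + 34 = 441*50 + 34 = 22050 + 34 = 22084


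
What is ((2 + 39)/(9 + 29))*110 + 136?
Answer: 4839/19 ≈ 254.68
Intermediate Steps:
((2 + 39)/(9 + 29))*110 + 136 = (41/38)*110 + 136 = 2255/19 + 136 = 4839/19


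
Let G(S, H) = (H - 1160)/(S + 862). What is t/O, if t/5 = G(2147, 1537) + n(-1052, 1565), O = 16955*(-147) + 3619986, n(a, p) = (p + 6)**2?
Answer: 37131678730/3392951409 ≈ 10.944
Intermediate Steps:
n(a, p) = (6 + p)**2
G(S, H) = (-1160 + H)/(862 + S)
O = 1127601 (O = -2492385 + 3619986 = 1127601)
t = 37131678730/3009 (t = 5*((-1160 + 1537)/(862 + 2147) + (6 + 1565)**2) = 5*(377/3009 + 1571**2) = 5*((1/3009)*377 + 2468041) = 5*(377/3009 + 2468041) = 5*(7426335746/3009) = 37131678730/3009 ≈ 1.2340e+7)
t/O = (37131678730/3009)/1127601 = (37131678730/3009)*(1/1127601) = 37131678730/3392951409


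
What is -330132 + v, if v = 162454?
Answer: -167678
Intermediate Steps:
-330132 + v = -330132 + 162454 = -167678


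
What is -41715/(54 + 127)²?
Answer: -41715/32761 ≈ -1.2733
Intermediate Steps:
-41715/(54 + 127)² = -41715/(181²) = -41715/32761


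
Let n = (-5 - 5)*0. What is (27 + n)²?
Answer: 729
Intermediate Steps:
n = 0 (n = -10*0 = 0)
(27 + n)² = (27 + 0)² = 27² = 729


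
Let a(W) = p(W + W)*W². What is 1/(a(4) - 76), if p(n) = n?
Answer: 1/52 ≈ 0.019231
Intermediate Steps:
a(W) = 2*W³ (a(W) = (W + W)*W² = (2*W)*W² = 2*W³)
1/(a(4) - 76) = 1/(2*4³ - 76) = 1/(2*64 - 76) = 1/(128 - 76) = 1/52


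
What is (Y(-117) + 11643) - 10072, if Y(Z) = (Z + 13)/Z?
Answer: 14147/9 ≈ 1571.9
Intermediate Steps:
Y(Z) = (13 + Z)/Z
(Y(-117) + 11643) - 10072 = ((13 - 117)/(-117) + 11643) - 10072 = (-1/117*(-104) + 11643) - 10072 = (8/9 + 11643) - 10072 = 104795/9 - 10072 = 14147/9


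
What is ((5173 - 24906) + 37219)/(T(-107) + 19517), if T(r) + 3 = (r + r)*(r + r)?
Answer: 1249/4665 ≈ 0.26774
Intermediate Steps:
T(r) = -3 + 4*r² (T(r) = -3 + (r + r)*(r + r) = -3 + (2*r)*(2*r) = -3 + 4*r²)
((5173 - 24906) + 37219)/(T(-107) + 19517) = ((5173 - 24906) + 37219)/((-3 + 4*(-107)²) + 19517) = (-19733 + 37219)/((-3 + 4*11449) + 19517) = 17486/((-3 + 45796) + 19517) = 17486/(45793 + 19517) = 17486/65310 = 17486*(1/65310) = 1249/4665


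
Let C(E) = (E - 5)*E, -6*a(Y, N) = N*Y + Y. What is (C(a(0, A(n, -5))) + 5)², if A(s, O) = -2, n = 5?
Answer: 25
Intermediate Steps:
a(Y, N) = -Y/6 - N*Y/6 (a(Y, N) = -(N*Y + Y)/6 = -(Y + N*Y)/6 = -Y/6 - N*Y/6)
C(E) = E*(-5 + E) (C(E) = (-5 + E)*E = E*(-5 + E))
(C(a(0, A(n, -5))) + 5)² = ((-⅙*0*(1 - 2))*(-5 - ⅙*0*(1 - 2)) + 5)² = ((-⅙*0*(-1))*(-5 - ⅙*0*(-1)) + 5)² = (0*(-5 + 0) + 5)² = (0*(-5) + 5)² = (0 + 5)² = 5² = 25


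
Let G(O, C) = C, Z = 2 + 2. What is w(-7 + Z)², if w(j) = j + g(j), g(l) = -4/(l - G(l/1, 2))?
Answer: 121/25 ≈ 4.8400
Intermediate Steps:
Z = 4
g(l) = -4/(-2 + l) (g(l) = -4/(l - 1*2) = -4/(l - 2) = -4/(-2 + l))
w(j) = j - 4/(-2 + j)
w(-7 + Z)² = ((-4 + (-7 + 4)*(-2 + (-7 + 4)))/(-2 + (-7 + 4)))² = ((-4 - 3*(-2 - 3))/(-2 - 3))² = ((-4 - 3*(-5))/(-5))² = (-(-4 + 15)/5)² = (-⅕*11)² = (-11/5)² = 121/25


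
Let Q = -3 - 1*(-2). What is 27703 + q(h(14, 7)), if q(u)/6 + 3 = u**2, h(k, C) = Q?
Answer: 27691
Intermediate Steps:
Q = -1 (Q = -3 + 2 = -1)
h(k, C) = -1
q(u) = -18 + 6*u**2
27703 + q(h(14, 7)) = 27703 + (-18 + 6*(-1)**2) = 27703 + (-18 + 6*1) = 27703 + (-18 + 6) = 27703 - 12 = 27691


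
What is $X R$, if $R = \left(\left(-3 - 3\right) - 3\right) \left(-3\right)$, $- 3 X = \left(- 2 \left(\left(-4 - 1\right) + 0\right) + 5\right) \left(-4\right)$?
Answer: $540$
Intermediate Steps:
$X = 20$ ($X = - \frac{\left(- 2 \left(\left(-4 - 1\right) + 0\right) + 5\right) \left(-4\right)}{3} = - \frac{\left(- 2 \left(-5 + 0\right) + 5\right) \left(-4\right)}{3} = - \frac{\left(\left(-2\right) \left(-5\right) + 5\right) \left(-4\right)}{3} = - \frac{\left(10 + 5\right) \left(-4\right)}{3} = - \frac{15 \left(-4\right)}{3} = \left(- \frac{1}{3}\right) \left(-60\right) = 20$)
$R = 27$ ($R = \left(-6 - 3\right) \left(-3\right) = \left(-9\right) \left(-3\right) = 27$)
$X R = 20 \cdot 27 = 540$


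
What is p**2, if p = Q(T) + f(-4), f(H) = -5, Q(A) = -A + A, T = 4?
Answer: 25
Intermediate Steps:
Q(A) = 0
p = -5 (p = 0 - 5 = -5)
p**2 = (-5)**2 = 25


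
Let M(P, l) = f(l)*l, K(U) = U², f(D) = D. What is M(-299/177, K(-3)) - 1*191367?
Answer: -191286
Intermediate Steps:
M(P, l) = l² (M(P, l) = l*l = l²)
M(-299/177, K(-3)) - 1*191367 = ((-3)²)² - 1*191367 = 9² - 191367 = 81 - 191367 = -191286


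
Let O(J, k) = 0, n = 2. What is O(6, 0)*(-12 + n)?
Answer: 0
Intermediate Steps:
O(6, 0)*(-12 + n) = 0*(-12 + 2) = 0*(-10) = 0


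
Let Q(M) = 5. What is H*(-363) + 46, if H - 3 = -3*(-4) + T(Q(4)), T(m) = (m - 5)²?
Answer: -5399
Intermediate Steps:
T(m) = (-5 + m)²
H = 15 (H = 3 + (-3*(-4) + (-5 + 5)²) = 3 + (12 + 0²) = 3 + (12 + 0) = 3 + 12 = 15)
H*(-363) + 46 = 15*(-363) + 46 = -5445 + 46 = -5399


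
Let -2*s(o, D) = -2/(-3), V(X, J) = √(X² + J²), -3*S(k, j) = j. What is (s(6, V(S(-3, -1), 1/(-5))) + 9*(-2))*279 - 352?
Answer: -5467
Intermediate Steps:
S(k, j) = -j/3
V(X, J) = √(J² + X²)
s(o, D) = -⅓ (s(o, D) = -(-1)/(-3) = -(-1)*(-1)/3 = -½*⅔ = -⅓)
(s(6, V(S(-3, -1), 1/(-5))) + 9*(-2))*279 - 352 = (-⅓ + 9*(-2))*279 - 352 = (-⅓ - 18)*279 - 352 = -55/3*279 - 352 = -5115 - 352 = -5467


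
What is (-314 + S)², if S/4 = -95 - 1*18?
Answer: 586756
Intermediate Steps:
S = -452 (S = 4*(-95 - 1*18) = 4*(-95 - 18) = 4*(-113) = -452)
(-314 + S)² = (-314 - 452)² = (-766)² = 586756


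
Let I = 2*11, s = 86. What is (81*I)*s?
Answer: 153252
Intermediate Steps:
I = 22
(81*I)*s = (81*22)*86 = 1782*86 = 153252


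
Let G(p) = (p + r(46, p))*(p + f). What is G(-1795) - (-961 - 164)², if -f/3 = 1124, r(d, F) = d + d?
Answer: 7533776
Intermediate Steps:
r(d, F) = 2*d
f = -3372 (f = -3*1124 = -3372)
G(p) = (-3372 + p)*(92 + p) (G(p) = (p + 2*46)*(p - 3372) = (p + 92)*(-3372 + p) = (92 + p)*(-3372 + p) = (-3372 + p)*(92 + p))
G(-1795) - (-961 - 164)² = (-310224 + (-1795)² - 3280*(-1795)) - (-961 - 164)² = (-310224 + 3222025 + 5887600) - 1*(-1125)² = 8799401 - 1*1265625 = 8799401 - 1265625 = 7533776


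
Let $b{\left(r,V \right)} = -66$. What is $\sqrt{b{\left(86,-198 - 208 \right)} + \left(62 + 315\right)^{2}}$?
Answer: $\sqrt{142063} \approx 376.91$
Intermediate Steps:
$\sqrt{b{\left(86,-198 - 208 \right)} + \left(62 + 315\right)^{2}} = \sqrt{-66 + \left(62 + 315\right)^{2}} = \sqrt{-66 + 377^{2}} = \sqrt{-66 + 142129} = \sqrt{142063}$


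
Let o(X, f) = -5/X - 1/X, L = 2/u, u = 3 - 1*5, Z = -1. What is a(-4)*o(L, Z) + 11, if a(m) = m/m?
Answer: 17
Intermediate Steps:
u = -2 (u = 3 - 5 = -2)
L = -1 (L = 2/(-2) = 2*(-1/2) = -1)
o(X, f) = -6/X
a(m) = 1
a(-4)*o(L, Z) + 11 = 1*(-6/(-1)) + 11 = 1*(-6*(-1)) + 11 = 1*6 + 11 = 6 + 11 = 17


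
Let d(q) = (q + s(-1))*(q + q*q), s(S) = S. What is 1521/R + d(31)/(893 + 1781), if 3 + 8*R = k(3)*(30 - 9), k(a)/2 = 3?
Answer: 6032952/54817 ≈ 110.06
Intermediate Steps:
k(a) = 6 (k(a) = 2*3 = 6)
d(q) = (-1 + q)*(q + q²) (d(q) = (q - 1)*(q + q*q) = (-1 + q)*(q + q²))
R = 123/8 (R = -3/8 + (6*(30 - 9))/8 = -3/8 + (6*21)/8 = -3/8 + (⅛)*126 = -3/8 + 63/4 = 123/8 ≈ 15.375)
1521/R + d(31)/(893 + 1781) = 1521/(123/8) + (31³ - 1*31)/(893 + 1781) = 1521*(8/123) + (29791 - 31)/2674 = 4056/41 + 29760*(1/2674) = 4056/41 + 14880/1337 = 6032952/54817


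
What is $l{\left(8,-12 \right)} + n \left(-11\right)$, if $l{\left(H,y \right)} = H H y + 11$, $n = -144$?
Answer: $827$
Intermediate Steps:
$l{\left(H,y \right)} = 11 + y H^{2}$ ($l{\left(H,y \right)} = H^{2} y + 11 = y H^{2} + 11 = 11 + y H^{2}$)
$l{\left(8,-12 \right)} + n \left(-11\right) = \left(11 - 12 \cdot 8^{2}\right) - -1584 = \left(11 - 768\right) + 1584 = -757 + 1584 = 827$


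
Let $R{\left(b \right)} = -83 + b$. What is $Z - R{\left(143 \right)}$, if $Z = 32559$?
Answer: $32499$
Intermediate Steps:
$Z - R{\left(143 \right)} = 32559 - \left(-83 + 143\right) = 32559 - 60 = 32499$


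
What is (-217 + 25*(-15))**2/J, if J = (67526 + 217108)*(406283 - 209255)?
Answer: 43808/7010108469 ≈ 6.2493e-6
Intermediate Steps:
J = 56080867752 (J = 284634*197028 = 56080867752)
(-217 + 25*(-15))**2/J = (-217 + 25*(-15))**2/56080867752 = (-217 - 375)**2*(1/56080867752) = (-592)**2*(1/56080867752) = 350464*(1/56080867752) = 43808/7010108469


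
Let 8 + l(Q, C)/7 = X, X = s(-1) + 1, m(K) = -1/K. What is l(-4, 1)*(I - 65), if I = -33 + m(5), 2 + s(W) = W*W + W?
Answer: 30933/5 ≈ 6186.6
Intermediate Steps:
s(W) = -2 + W + W² (s(W) = -2 + (W*W + W) = -2 + (W² + W) = -2 + (W + W²) = -2 + W + W²)
I = -166/5 (I = -33 - 1/5 = -33 - 1*⅕ = -33 - ⅕ = -166/5 ≈ -33.200)
X = -1 (X = (-2 - 1 + (-1)²) + 1 = (-2 - 1 + 1) + 1 = -2 + 1 = -1)
l(Q, C) = -63 (l(Q, C) = -56 + 7*(-1) = -56 - 7 = -63)
l(-4, 1)*(I - 65) = -63*(-166/5 - 65) = -63*(-491/5) = 30933/5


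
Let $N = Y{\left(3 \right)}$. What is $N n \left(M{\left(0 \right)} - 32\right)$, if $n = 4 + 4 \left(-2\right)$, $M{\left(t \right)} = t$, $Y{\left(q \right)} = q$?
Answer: $384$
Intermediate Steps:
$N = 3$
$n = -4$ ($n = 4 - 8 = -4$)
$N n \left(M{\left(0 \right)} - 32\right) = 3 \left(-4\right) \left(0 - 32\right) = - 12 \left(0 - 32\right) = \left(-12\right) \left(-32\right) = 384$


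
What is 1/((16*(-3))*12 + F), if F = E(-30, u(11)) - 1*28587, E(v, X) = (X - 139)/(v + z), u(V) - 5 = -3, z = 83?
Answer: -53/1545776 ≈ -3.4287e-5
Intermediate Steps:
u(V) = 2 (u(V) = 5 - 3 = 2)
E(v, X) = (-139 + X)/(83 + v) (E(v, X) = (X - 139)/(v + 83) = (-139 + X)/(83 + v))
F = -1515248/53 (F = (-139 + 2)/(83 - 30) - 1*28587 = -137/53 - 28587 = -1515248/53 ≈ -28590.)
1/((16*(-3))*12 + F) = 1/((16*(-3))*12 - 1515248/53) = 1/(-48*12 - 1515248/53) = 1/(-576 - 1515248/53) = 1/(-1545776/53) = -53/1545776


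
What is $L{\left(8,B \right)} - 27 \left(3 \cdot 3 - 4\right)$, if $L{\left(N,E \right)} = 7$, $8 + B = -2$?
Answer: $-128$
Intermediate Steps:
$B = -10$ ($B = -8 - 2 = -10$)
$L{\left(8,B \right)} - 27 \left(3 \cdot 3 - 4\right) = 7 - 27 \left(3 \cdot 3 - 4\right) = 7 - 27 \left(9 - 4\right) = 7 - 135 = -128$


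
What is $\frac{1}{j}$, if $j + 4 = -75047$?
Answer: $- \frac{1}{75051} \approx -1.3324 \cdot 10^{-5}$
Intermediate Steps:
$j = -75051$ ($j = -4 - 75047 = -75051$)
$\frac{1}{j} = \frac{1}{-75051} = - \frac{1}{75051}$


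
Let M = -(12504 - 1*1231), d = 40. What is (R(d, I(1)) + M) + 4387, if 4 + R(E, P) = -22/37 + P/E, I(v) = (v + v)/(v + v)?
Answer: -10198043/1480 ≈ -6890.6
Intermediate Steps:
I(v) = 1 (I(v) = (2*v)/((2*v)) = (2*v)*(1/(2*v)) = 1)
R(E, P) = -170/37 + P/E (R(E, P) = -4 + (-22/37 + P/E) = -170/37 + P/E)
M = -11273 (M = -(12504 - 1231) = -1*11273 = -11273)
(R(d, I(1)) + M) + 4387 = ((-170/37 + 1/40) - 11273) + 4387 = (-6763/1480 - 11273) + 4387 = -16690803/1480 + 4387 = -10198043/1480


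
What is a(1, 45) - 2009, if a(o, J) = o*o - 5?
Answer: -2013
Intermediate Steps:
a(o, J) = -5 + o² (a(o, J) = o² - 5 = -5 + o²)
a(1, 45) - 2009 = (-5 + 1²) - 2009 = (-5 + 1) - 2009 = -4 - 2009 = -2013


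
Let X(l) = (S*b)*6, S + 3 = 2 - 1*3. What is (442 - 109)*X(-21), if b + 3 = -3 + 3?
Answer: 23976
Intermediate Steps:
S = -4 (S = -3 + (2 - 1*3) = -3 + (2 - 3) = -3 - 1 = -4)
b = -3 (b = -3 + (-3 + 3) = -3 + 0 = -3)
X(l) = 72 (X(l) = -4*(-3)*6 = 12*6 = 72)
(442 - 109)*X(-21) = (442 - 109)*72 = 333*72 = 23976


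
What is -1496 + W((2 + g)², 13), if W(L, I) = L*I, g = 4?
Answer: -1028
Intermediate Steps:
W(L, I) = I*L
-1496 + W((2 + g)², 13) = -1496 + 13*(2 + 4)² = -1496 + 13*6² = -1496 + 13*36 = -1496 + 468 = -1028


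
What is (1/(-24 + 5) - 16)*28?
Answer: -8540/19 ≈ -449.47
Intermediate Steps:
(1/(-24 + 5) - 16)*28 = (1/(-19) - 16)*28 = (-1/19 - 16)*28 = -305/19*28 = -8540/19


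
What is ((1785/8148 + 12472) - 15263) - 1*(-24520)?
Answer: 8430937/388 ≈ 21729.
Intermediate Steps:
((1785/8148 + 12472) - 15263) - 1*(-24520) = ((1785*(1/8148) + 12472) - 15263) + 24520 = ((85/388 + 12472) - 15263) + 24520 = (4839221/388 - 15263) + 24520 = -1082823/388 + 24520 = 8430937/388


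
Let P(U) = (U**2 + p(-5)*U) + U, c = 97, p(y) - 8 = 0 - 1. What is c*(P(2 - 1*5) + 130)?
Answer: 11155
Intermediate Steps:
p(y) = 7 (p(y) = 8 + (0 - 1) = 8 - 1 = 7)
P(U) = U**2 + 8*U (P(U) = (U**2 + 7*U) + U = U**2 + 8*U)
c*(P(2 - 1*5) + 130) = 97*((2 - 1*5)*(8 + (2 - 1*5)) + 130) = 97*((2 - 5)*(8 + (2 - 5)) + 130) = 97*(-3*(8 - 3) + 130) = 97*(-3*5 + 130) = 97*(-15 + 130) = 97*115 = 11155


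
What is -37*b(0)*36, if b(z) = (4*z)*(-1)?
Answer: 0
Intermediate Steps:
b(z) = -4*z
-37*b(0)*36 = -(-148)*0*36 = -37*0*36 = 0*36 = 0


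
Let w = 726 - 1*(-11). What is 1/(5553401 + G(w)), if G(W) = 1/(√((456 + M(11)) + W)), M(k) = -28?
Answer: 6469712165/35928906006823164 - √1165/35928906006823164 ≈ 1.8007e-7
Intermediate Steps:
w = 737 (w = 726 + 11 = 737)
G(W) = (428 + W)^(-½) (G(W) = 1/(√((456 - 28) + W)) = 1/(√(428 + W)) = (428 + W)^(-½))
1/(5553401 + G(w)) = 1/(5553401 + (428 + 737)^(-½)) = 1/(5553401 + 1165^(-½)) = 1/(5553401 + √1165/1165)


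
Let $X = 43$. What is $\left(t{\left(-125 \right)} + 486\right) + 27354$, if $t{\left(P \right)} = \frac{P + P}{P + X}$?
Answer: $\frac{1141565}{41} \approx 27843.0$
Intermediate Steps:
$t{\left(P \right)} = \frac{2 P}{43 + P}$ ($t{\left(P \right)} = \frac{P + P}{P + 43} = \frac{2 P}{43 + P}$)
$\left(t{\left(-125 \right)} + 486\right) + 27354 = \left(2 \left(-125\right) \frac{1}{43 - 125} + 486\right) + 27354 = \left(2 \left(-125\right) \frac{1}{-82} + 486\right) + 27354 = \left(2 \left(-125\right) \left(- \frac{1}{82}\right) + 486\right) + 27354 = \left(\frac{125}{41} + 486\right) + 27354 = \frac{20051}{41} + 27354 = \frac{1141565}{41}$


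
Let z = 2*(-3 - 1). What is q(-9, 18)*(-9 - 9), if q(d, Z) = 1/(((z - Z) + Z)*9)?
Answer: 1/4 ≈ 0.25000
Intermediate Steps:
z = -8 (z = 2*(-4) = -8)
q(d, Z) = -1/72 (q(d, Z) = 1/(((-8 - Z) + Z)*9) = (1/9)/(-8) = -1/8*1/9 = -1/72)
q(-9, 18)*(-9 - 9) = -(-9 - 9)/72 = -1/72*(-18) = 1/4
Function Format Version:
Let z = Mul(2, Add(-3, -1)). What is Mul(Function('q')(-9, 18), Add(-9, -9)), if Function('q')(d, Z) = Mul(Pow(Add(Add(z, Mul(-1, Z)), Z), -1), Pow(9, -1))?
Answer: Rational(1, 4) ≈ 0.25000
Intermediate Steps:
z = -8 (z = Mul(2, -4) = -8)
Function('q')(d, Z) = Rational(-1, 72) (Function('q')(d, Z) = Mul(Pow(Add(Add(-8, Mul(-1, Z)), Z), -1), Pow(9, -1)) = Mul(Pow(-8, -1), Rational(1, 9)) = Mul(Rational(-1, 8), Rational(1, 9)) = Rational(-1, 72))
Mul(Function('q')(-9, 18), Add(-9, -9)) = Mul(Rational(-1, 72), Add(-9, -9)) = Mul(Rational(-1, 72), -18) = Rational(1, 4)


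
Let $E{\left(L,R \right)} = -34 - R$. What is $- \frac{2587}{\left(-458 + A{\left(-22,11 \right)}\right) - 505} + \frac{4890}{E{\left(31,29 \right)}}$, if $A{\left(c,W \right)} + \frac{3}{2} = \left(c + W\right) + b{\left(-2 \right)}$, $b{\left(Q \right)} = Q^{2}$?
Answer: $- \frac{3058436}{40803} \approx -74.956$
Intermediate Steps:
$A{\left(c,W \right)} = \frac{5}{2} + W + c$ ($A{\left(c,W \right)} = - \frac{3}{2} + \left(\left(c + W\right) + \left(-2\right)^{2}\right) = - \frac{3}{2} + \left(\left(W + c\right) + 4\right) = - \frac{3}{2} + \left(4 + W + c\right) = \frac{5}{2} + W + c$)
$- \frac{2587}{\left(-458 + A{\left(-22,11 \right)}\right) - 505} + \frac{4890}{E{\left(31,29 \right)}} = - \frac{2587}{\left(-458 + \left(\frac{5}{2} + 11 - 22\right)\right) - 505} + \frac{4890}{-34 - 29} = - \frac{2587}{\left(-458 - \frac{17}{2}\right) - 505} + \frac{4890}{-34 - 29} = - \frac{2587}{- \frac{933}{2} - 505} + \frac{4890}{-63} = - \frac{2587}{- \frac{1943}{2}} + 4890 \left(- \frac{1}{63}\right) = \left(-2587\right) \left(- \frac{2}{1943}\right) - \frac{1630}{21} = \frac{5174}{1943} - \frac{1630}{21} = - \frac{3058436}{40803}$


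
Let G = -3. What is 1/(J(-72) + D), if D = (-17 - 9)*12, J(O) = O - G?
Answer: -1/381 ≈ -0.0026247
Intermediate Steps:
J(O) = 3 + O (J(O) = O - 1*(-3) = O + 3 = 3 + O)
D = -312 (D = -26*12 = -312)
1/(J(-72) + D) = 1/((3 - 72) - 312) = 1/(-69 - 312) = 1/(-381) = -1/381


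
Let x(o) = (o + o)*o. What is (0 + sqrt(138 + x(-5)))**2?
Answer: 188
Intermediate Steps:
x(o) = 2*o**2 (x(o) = (2*o)*o = 2*o**2)
(0 + sqrt(138 + x(-5)))**2 = (0 + sqrt(138 + 2*(-5)**2))**2 = (0 + sqrt(138 + 2*25))**2 = (0 + sqrt(138 + 50))**2 = (0 + sqrt(188))**2 = (0 + 2*sqrt(47))**2 = (2*sqrt(47))**2 = 188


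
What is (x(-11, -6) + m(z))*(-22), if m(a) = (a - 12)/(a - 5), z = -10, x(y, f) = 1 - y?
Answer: -4444/15 ≈ -296.27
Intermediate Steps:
m(a) = (-12 + a)/(-5 + a)
(x(-11, -6) + m(z))*(-22) = ((1 - 1*(-11)) + (-12 - 10)/(-5 - 10))*(-22) = ((1 + 11) - 22/(-15))*(-22) = (12 - 1/15*(-22))*(-22) = (12 + 22/15)*(-22) = (202/15)*(-22) = -4444/15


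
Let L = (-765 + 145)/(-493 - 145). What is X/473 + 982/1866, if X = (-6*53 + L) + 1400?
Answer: 396407161/140777571 ≈ 2.8158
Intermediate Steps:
L = 310/319 (L = -620/(-638) = -620*(-1/638) = 310/319 ≈ 0.97179)
X = 345468/319 (X = (-6*53 + 310/319) + 1400 = (-318 + 310/319) + 1400 = -101132/319 + 1400 = 345468/319 ≈ 1083.0)
X/473 + 982/1866 = (345468/319)/473 + 982/1866 = (345468/319)*(1/473) + 982*(1/1866) = 345468/150887 + 491/933 = 396407161/140777571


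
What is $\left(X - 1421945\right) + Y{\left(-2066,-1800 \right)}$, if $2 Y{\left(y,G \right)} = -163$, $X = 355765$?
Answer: $- \frac{2132523}{2} \approx -1.0663 \cdot 10^{6}$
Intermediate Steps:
$Y{\left(y,G \right)} = - \frac{163}{2}$ ($Y{\left(y,G \right)} = \frac{1}{2} \left(-163\right) = - \frac{163}{2}$)
$\left(X - 1421945\right) + Y{\left(-2066,-1800 \right)} = \left(355765 - 1421945\right) - \frac{163}{2} = -1066180 - \frac{163}{2} = - \frac{2132523}{2}$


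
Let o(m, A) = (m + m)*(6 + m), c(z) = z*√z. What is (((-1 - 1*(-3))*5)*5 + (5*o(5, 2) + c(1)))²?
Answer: 361201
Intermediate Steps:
c(z) = z^(3/2)
o(m, A) = 2*m*(6 + m) (o(m, A) = (2*m)*(6 + m) = 2*m*(6 + m))
(((-1 - 1*(-3))*5)*5 + (5*o(5, 2) + c(1)))² = (((-1 - 1*(-3))*5)*5 + (5*(2*5*(6 + 5)) + 1^(3/2)))² = (((-1 + 3)*5)*5 + (5*(2*5*11) + 1))² = ((2*5)*5 + (5*110 + 1))² = (10*5 + (550 + 1))² = (50 + 551)² = 601² = 361201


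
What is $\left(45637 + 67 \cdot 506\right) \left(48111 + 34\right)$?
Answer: $3829405155$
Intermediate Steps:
$\left(45637 + 67 \cdot 506\right) \left(48111 + 34\right) = \left(45637 + 33902\right) 48145 = 79539 \cdot 48145 = 3829405155$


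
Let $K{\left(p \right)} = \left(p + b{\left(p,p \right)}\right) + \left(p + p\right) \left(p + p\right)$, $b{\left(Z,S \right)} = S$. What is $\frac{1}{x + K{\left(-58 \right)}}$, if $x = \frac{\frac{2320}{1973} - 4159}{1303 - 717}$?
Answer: $\frac{1156178}{15415211133} \approx 7.5002 \cdot 10^{-5}$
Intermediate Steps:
$x = - \frac{8203387}{1156178}$ ($x = \frac{2320 \cdot \frac{1}{1973} - 4159}{586} = \left(\frac{2320}{1973} - 4159\right) \frac{1}{586} = \left(- \frac{8203387}{1973}\right) \frac{1}{586} = - \frac{8203387}{1156178} \approx -7.0953$)
$K{\left(p \right)} = 2 p + 4 p^{2}$ ($K{\left(p \right)} = \left(p + p\right) + \left(p + p\right) \left(p + p\right) = 2 p + 2 p 2 p = 2 p + 4 p^{2}$)
$\frac{1}{x + K{\left(-58 \right)}} = \frac{1}{- \frac{8203387}{1156178} + 2 \left(-58\right) \left(1 + 2 \left(-58\right)\right)} = \frac{1}{- \frac{8203387}{1156178} + 2 \left(-58\right) \left(1 - 116\right)} = \frac{1}{- \frac{8203387}{1156178} + 2 \left(-58\right) \left(-115\right)} = \frac{1}{- \frac{8203387}{1156178} + 13340} = \frac{1}{\frac{15415211133}{1156178}} = \frac{1156178}{15415211133}$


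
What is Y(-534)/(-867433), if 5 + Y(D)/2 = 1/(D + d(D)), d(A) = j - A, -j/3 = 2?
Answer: 31/2602299 ≈ 1.1913e-5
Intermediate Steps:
j = -6 (j = -3*2 = -6)
d(A) = -6 - A
Y(D) = -31/3 (Y(D) = -10 + 2/(D + (-6 - D)) = -10 + 2/(-6) = -10 + 2*(-⅙) = -10 - ⅓ = -31/3)
Y(-534)/(-867433) = -31/3/(-867433) = -31/3*(-1/867433) = 31/2602299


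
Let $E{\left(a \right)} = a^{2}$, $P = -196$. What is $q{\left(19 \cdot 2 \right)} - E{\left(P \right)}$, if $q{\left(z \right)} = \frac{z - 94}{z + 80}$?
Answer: $- \frac{2266572}{59} \approx -38417.0$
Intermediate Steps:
$q{\left(z \right)} = \frac{-94 + z}{80 + z}$
$q{\left(19 \cdot 2 \right)} - E{\left(P \right)} = \frac{-94 + 19 \cdot 2}{80 + 19 \cdot 2} - \left(-196\right)^{2} = \frac{-94 + 38}{80 + 38} - 38416 = \frac{1}{118} \left(-56\right) - 38416 = - \frac{28}{59} - 38416 = - \frac{2266572}{59}$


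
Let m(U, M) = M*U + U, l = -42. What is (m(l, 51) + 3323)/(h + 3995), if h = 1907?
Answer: 1139/5902 ≈ 0.19299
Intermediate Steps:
m(U, M) = U + M*U
(m(l, 51) + 3323)/(h + 3995) = (-42*(1 + 51) + 3323)/(1907 + 3995) = (-42*52 + 3323)/5902 = (-2184 + 3323)*(1/5902) = 1139*(1/5902) = 1139/5902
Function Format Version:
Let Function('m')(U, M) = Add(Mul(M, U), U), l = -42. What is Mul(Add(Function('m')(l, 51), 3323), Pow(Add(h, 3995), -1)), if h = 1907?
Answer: Rational(1139, 5902) ≈ 0.19299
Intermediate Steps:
Function('m')(U, M) = Add(U, Mul(M, U))
Mul(Add(Function('m')(l, 51), 3323), Pow(Add(h, 3995), -1)) = Mul(Add(Mul(-42, Add(1, 51)), 3323), Pow(Add(1907, 3995), -1)) = Mul(Add(Mul(-42, 52), 3323), Pow(5902, -1)) = Mul(Add(-2184, 3323), Rational(1, 5902)) = Mul(1139, Rational(1, 5902)) = Rational(1139, 5902)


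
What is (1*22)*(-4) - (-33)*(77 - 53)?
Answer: 704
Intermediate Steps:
(1*22)*(-4) - (-33)*(77 - 53) = 22*(-4) - (-33)*24 = -88 - 1*(-792) = -88 + 792 = 704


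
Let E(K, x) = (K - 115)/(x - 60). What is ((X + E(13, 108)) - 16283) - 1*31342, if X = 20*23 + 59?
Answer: -376865/8 ≈ -47108.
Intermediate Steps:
X = 519 (X = 460 + 59 = 519)
E(K, x) = (-115 + K)/(-60 + x)
((X + E(13, 108)) - 16283) - 1*31342 = ((519 + (-115 + 13)/(-60 + 108)) - 16283) - 1*31342 = ((519 - 102/48) - 16283) - 31342 = ((519 + (1/48)*(-102)) - 16283) - 31342 = ((519 - 17/8) - 16283) - 31342 = (4135/8 - 16283) - 31342 = -126129/8 - 31342 = -376865/8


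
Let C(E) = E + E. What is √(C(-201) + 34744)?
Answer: √34342 ≈ 185.32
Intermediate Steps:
C(E) = 2*E
√(C(-201) + 34744) = √(2*(-201) + 34744) = √(-402 + 34744) = √34342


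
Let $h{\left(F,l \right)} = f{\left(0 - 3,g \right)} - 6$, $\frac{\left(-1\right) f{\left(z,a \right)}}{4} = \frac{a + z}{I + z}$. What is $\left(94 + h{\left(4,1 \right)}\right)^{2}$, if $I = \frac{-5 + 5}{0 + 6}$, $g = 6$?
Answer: $8464$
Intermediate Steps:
$I = 0$ ($I = \frac{0}{6} = 0 \cdot \frac{1}{6} = 0$)
$f{\left(z,a \right)} = - \frac{4 \left(a + z\right)}{z}$ ($f{\left(z,a \right)} = - 4 \frac{a + z}{0 + z} = - 4 \frac{a + z}{z} = - \frac{4 \left(a + z\right)}{z}$)
$h{\left(F,l \right)} = -2$ ($h{\left(F,l \right)} = \left(-4 - \frac{24}{0 - 3}\right) - 6 = \left(-4 - \frac{24}{-3}\right) - 6 = \left(-4 - 24 \left(- \frac{1}{3}\right)\right) - 6 = \left(-4 + 8\right) - 6 = 4 - 6 = -2$)
$\left(94 + h{\left(4,1 \right)}\right)^{2} = \left(94 - 2\right)^{2} = 92^{2} = 8464$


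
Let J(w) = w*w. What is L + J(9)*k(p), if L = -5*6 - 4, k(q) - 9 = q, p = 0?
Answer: 695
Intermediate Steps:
k(q) = 9 + q
J(w) = w²
L = -34 (L = -30 - 4 = -34)
L + J(9)*k(p) = -34 + 9²*(9 + 0) = -34 + 81*9 = -34 + 729 = 695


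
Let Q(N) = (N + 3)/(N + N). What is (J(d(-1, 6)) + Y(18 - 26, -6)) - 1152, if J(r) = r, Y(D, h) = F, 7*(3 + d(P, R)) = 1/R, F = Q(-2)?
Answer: -97039/84 ≈ -1155.2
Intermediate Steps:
Q(N) = (3 + N)/(2*N) (Q(N) = (3 + N)/((2*N)) = (3 + N)*(1/(2*N)) = (3 + N)/(2*N))
F = -¼ (F = (½)*(3 - 2)/(-2) = (½)*(-½)*1 = -¼ ≈ -0.25000)
d(P, R) = -3 + 1/(7*R)
Y(D, h) = -¼
(J(d(-1, 6)) + Y(18 - 26, -6)) - 1152 = ((-3 + (⅐)/6) - ¼) - 1152 = ((-3 + (⅐)*(⅙)) - ¼) - 1152 = ((-3 + 1/42) - ¼) - 1152 = (-125/42 - ¼) - 1152 = -271/84 - 1152 = -97039/84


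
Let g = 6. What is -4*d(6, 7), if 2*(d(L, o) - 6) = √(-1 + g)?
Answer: -24 - 2*√5 ≈ -28.472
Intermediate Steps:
d(L, o) = 6 + √5/2 (d(L, o) = 6 + √(-1 + 6)/2 = 6 + √5/2)
-4*d(6, 7) = -4*(6 + √5/2) = -24 - 2*√5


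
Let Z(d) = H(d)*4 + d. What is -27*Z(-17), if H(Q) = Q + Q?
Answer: 4131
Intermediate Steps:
H(Q) = 2*Q
Z(d) = 9*d (Z(d) = (2*d)*4 + d = 8*d + d = 9*d)
-27*Z(-17) = -243*(-17) = -27*(-153) = 4131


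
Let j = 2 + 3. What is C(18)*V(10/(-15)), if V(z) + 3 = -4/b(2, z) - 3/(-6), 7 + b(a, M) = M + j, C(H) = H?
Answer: -18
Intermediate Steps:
j = 5
b(a, M) = -2 + M (b(a, M) = -7 + (M + 5) = -7 + (5 + M) = -2 + M)
V(z) = -5/2 - 4/(-2 + z) (V(z) = -3 + (-4/(-2 + z) - 3/(-6)) = -3 + (-4/(-2 + z) - 3*(-1/6)) = -3 + (-4/(-2 + z) + 1/2) = -3 + (1/2 - 4/(-2 + z)) = -5/2 - 4/(-2 + z))
C(18)*V(10/(-15)) = 18*((2 - 50/(-15))/(2*(-2 + 10/(-15)))) = 18*((2 - 50*(-1)/15)/(2*(-2 + 10*(-1/15)))) = 18*((2 - 5*(-2/3))/(2*(-2 - 2/3))) = 18*((2 + 10/3)/(2*(-8/3))) = 18*((1/2)*(-3/8)*(16/3)) = 18*(-1) = -18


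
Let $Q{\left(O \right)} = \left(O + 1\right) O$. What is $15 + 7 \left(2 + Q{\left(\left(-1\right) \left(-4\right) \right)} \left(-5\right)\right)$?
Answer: $-671$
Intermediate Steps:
$Q{\left(O \right)} = O \left(1 + O\right)$ ($Q{\left(O \right)} = \left(1 + O\right) O = O \left(1 + O\right)$)
$15 + 7 \left(2 + Q{\left(\left(-1\right) \left(-4\right) \right)} \left(-5\right)\right) = 15 + 7 \left(2 + \left(-1\right) \left(-4\right) \left(1 - -4\right) \left(-5\right)\right) = 15 + 7 \left(2 + 4 \left(1 + 4\right) \left(-5\right)\right) = 15 + 7 \left(2 + 4 \cdot 5 \left(-5\right)\right) = 15 + 7 \left(2 + 20 \left(-5\right)\right) = 15 + 7 \left(2 - 100\right) = 15 + 7 \left(-98\right) = 15 - 686 = -671$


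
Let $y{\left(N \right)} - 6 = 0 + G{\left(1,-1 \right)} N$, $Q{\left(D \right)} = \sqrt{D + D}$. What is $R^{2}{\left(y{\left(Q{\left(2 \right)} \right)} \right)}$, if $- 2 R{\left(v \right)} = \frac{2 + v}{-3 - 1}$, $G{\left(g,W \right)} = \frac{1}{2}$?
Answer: $\frac{81}{64} \approx 1.2656$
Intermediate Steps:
$G{\left(g,W \right)} = \frac{1}{2}$
$Q{\left(D \right)} = \sqrt{2} \sqrt{D}$ ($Q{\left(D \right)} = \sqrt{2 D} = \sqrt{2} \sqrt{D}$)
$y{\left(N \right)} = 6 + \frac{N}{2}$ ($y{\left(N \right)} = 6 + \left(0 + \frac{N}{2}\right) = 6 + \frac{N}{2}$)
$R{\left(v \right)} = \frac{1}{4} + \frac{v}{8}$ ($R{\left(v \right)} = - \frac{\left(2 + v\right) \frac{1}{-3 - 1}}{2} = - \frac{\left(2 + v\right) \frac{1}{-4}}{2} = - \frac{\left(2 + v\right) \left(- \frac{1}{4}\right)}{2} = - \frac{- \frac{1}{2} - \frac{v}{4}}{2} = \frac{1}{4} + \frac{v}{8}$)
$R^{2}{\left(y{\left(Q{\left(2 \right)} \right)} \right)} = \left(\frac{1}{4} + \frac{6 + \frac{\sqrt{2} \sqrt{2}}{2}}{8}\right)^{2} = \left(\frac{1}{4} + \frac{6 + \frac{1}{2} \cdot 2}{8}\right)^{2} = \left(\frac{1}{4} + \frac{6 + 1}{8}\right)^{2} = \left(\frac{1}{4} + \frac{1}{8} \cdot 7\right)^{2} = \left(\frac{1}{4} + \frac{7}{8}\right)^{2} = \left(\frac{9}{8}\right)^{2} = \frac{81}{64}$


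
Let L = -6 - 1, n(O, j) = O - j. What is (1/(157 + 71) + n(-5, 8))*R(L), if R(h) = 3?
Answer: -2963/76 ≈ -38.987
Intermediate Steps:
L = -7
(1/(157 + 71) + n(-5, 8))*R(L) = (1/(157 + 71) + (-5 - 1*8))*3 = (1/228 + (-5 - 8))*3 = (1/228 - 13)*3 = -2963/228*3 = -2963/76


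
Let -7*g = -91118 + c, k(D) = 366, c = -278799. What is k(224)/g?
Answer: 2562/369917 ≈ 0.0069259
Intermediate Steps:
g = 369917/7 (g = -(-91118 - 278799)/7 = -⅐*(-369917) = 369917/7 ≈ 52845.)
k(224)/g = 366/(369917/7) = 366*(7/369917) = 2562/369917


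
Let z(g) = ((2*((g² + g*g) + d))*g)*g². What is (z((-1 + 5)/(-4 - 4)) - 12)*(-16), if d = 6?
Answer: 218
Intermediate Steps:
z(g) = g³*(12 + 4*g²) (z(g) = ((2*((g² + g*g) + 6))*g)*g² = ((2*((g² + g²) + 6))*g)*g² = ((2*(2*g² + 6))*g)*g² = ((2*(6 + 2*g²))*g)*g² = ((12 + 4*g²)*g)*g² = (g*(12 + 4*g²))*g² = g³*(12 + 4*g²))
(z((-1 + 5)/(-4 - 4)) - 12)*(-16) = (4*((-1 + 5)/(-4 - 4))³*(3 + ((-1 + 5)/(-4 - 4))²) - 12)*(-16) = (4*(4/(-8))³*(3 + (4/(-8))²) - 12)*(-16) = (4*(4*(-⅛))³*(3 + (4*(-⅛))²) - 12)*(-16) = (4*(-½)³*(3 + (-½)²) - 12)*(-16) = (4*(-⅛)*(3 + ¼) - 12)*(-16) = (4*(-⅛)*(13/4) - 12)*(-16) = (-13/8 - 12)*(-16) = -109/8*(-16) = 218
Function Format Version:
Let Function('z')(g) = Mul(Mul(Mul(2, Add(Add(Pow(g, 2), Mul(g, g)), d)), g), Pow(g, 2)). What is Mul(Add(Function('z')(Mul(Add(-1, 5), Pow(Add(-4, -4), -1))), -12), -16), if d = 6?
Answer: 218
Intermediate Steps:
Function('z')(g) = Mul(Pow(g, 3), Add(12, Mul(4, Pow(g, 2)))) (Function('z')(g) = Mul(Mul(Mul(2, Add(Add(Pow(g, 2), Mul(g, g)), 6)), g), Pow(g, 2)) = Mul(Mul(Mul(2, Add(Add(Pow(g, 2), Pow(g, 2)), 6)), g), Pow(g, 2)) = Mul(Mul(Mul(2, Add(Mul(2, Pow(g, 2)), 6)), g), Pow(g, 2)) = Mul(Mul(Mul(2, Add(6, Mul(2, Pow(g, 2)))), g), Pow(g, 2)) = Mul(Mul(Add(12, Mul(4, Pow(g, 2))), g), Pow(g, 2)) = Mul(Mul(g, Add(12, Mul(4, Pow(g, 2)))), Pow(g, 2)) = Mul(Pow(g, 3), Add(12, Mul(4, Pow(g, 2)))))
Mul(Add(Function('z')(Mul(Add(-1, 5), Pow(Add(-4, -4), -1))), -12), -16) = Mul(Add(Mul(4, Pow(Mul(Add(-1, 5), Pow(Add(-4, -4), -1)), 3), Add(3, Pow(Mul(Add(-1, 5), Pow(Add(-4, -4), -1)), 2))), -12), -16) = Mul(Add(Mul(4, Pow(Mul(4, Pow(-8, -1)), 3), Add(3, Pow(Mul(4, Pow(-8, -1)), 2))), -12), -16) = Mul(Add(Mul(4, Pow(Mul(4, Rational(-1, 8)), 3), Add(3, Pow(Mul(4, Rational(-1, 8)), 2))), -12), -16) = Mul(Add(Mul(4, Pow(Rational(-1, 2), 3), Add(3, Pow(Rational(-1, 2), 2))), -12), -16) = Mul(Add(Mul(4, Rational(-1, 8), Add(3, Rational(1, 4))), -12), -16) = Mul(Add(Mul(4, Rational(-1, 8), Rational(13, 4)), -12), -16) = Mul(Add(Rational(-13, 8), -12), -16) = Mul(Rational(-109, 8), -16) = 218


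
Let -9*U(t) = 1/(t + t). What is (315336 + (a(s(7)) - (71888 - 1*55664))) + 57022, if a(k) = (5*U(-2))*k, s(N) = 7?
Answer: 12820859/36 ≈ 3.5614e+5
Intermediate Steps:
U(t) = -1/(18*t) (U(t) = -1/(9*(t + t)) = -1/(2*t)/9 = -1/(18*t))
a(k) = 5*k/36 (a(k) = (5*(-1/18/(-2)))*k = (5*(-1/18*(-1/2)))*k = (5*(1/36))*k = 5*k/36)
(315336 + (a(s(7)) - (71888 - 1*55664))) + 57022 = (315336 + ((5/36)*7 - (71888 - 1*55664))) + 57022 = (315336 + (35/36 - (71888 - 55664))) + 57022 = (315336 + (35/36 - 1*16224)) + 57022 = (315336 + (35/36 - 16224)) + 57022 = (315336 - 584029/36) + 57022 = 10768067/36 + 57022 = 12820859/36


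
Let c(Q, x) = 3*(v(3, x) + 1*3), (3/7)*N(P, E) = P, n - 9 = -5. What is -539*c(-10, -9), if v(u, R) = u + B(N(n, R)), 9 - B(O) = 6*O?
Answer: 66297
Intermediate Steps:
n = 4 (n = 9 - 5 = 4)
N(P, E) = 7*P/3
B(O) = 9 - 6*O
v(u, R) = -47 + u (v(u, R) = u + (9 - 14*4) = u + (9 - 6*28/3) = u + (9 - 56) = u - 47 = -47 + u)
c(Q, x) = -123 (c(Q, x) = 3*((-47 + 3) + 1*3) = 3*(-44 + 3) = 3*(-41) = -123)
-539*c(-10, -9) = -539*(-123) = 66297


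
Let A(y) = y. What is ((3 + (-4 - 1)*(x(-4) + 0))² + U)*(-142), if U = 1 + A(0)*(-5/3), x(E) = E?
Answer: -75260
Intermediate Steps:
U = 1 (U = 1 + 0*(-5/3) = 1 + 0 = 1)
((3 + (-4 - 1)*(x(-4) + 0))² + U)*(-142) = ((3 + (-4 - 1)*(-4 + 0))² + 1)*(-142) = ((3 - 5*(-4))² + 1)*(-142) = ((3 + 20)² + 1)*(-142) = (23² + 1)*(-142) = (529 + 1)*(-142) = 530*(-142) = -75260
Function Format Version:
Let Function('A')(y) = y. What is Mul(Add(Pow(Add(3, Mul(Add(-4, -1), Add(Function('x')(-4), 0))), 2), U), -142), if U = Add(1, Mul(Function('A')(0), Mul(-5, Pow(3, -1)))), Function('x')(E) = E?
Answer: -75260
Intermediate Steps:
U = 1 (U = Add(1, Mul(0, Mul(-5, Pow(3, -1)))) = Add(1, Mul(0, Mul(-5, Rational(1, 3)))) = Add(1, Mul(0, Rational(-5, 3))) = Add(1, 0) = 1)
Mul(Add(Pow(Add(3, Mul(Add(-4, -1), Add(Function('x')(-4), 0))), 2), U), -142) = Mul(Add(Pow(Add(3, Mul(Add(-4, -1), Add(-4, 0))), 2), 1), -142) = Mul(Add(Pow(Add(3, Mul(-5, -4)), 2), 1), -142) = Mul(Add(Pow(Add(3, 20), 2), 1), -142) = Mul(Add(Pow(23, 2), 1), -142) = Mul(Add(529, 1), -142) = Mul(530, -142) = -75260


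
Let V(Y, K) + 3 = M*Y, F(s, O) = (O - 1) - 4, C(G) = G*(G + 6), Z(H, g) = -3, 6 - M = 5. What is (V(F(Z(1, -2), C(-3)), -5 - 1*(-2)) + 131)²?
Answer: 12996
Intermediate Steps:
M = 1 (M = 6 - 1*5 = 6 - 5 = 1)
C(G) = G*(6 + G)
F(s, O) = -5 + O (F(s, O) = (-1 + O) - 4 = -5 + O)
V(Y, K) = -3 + Y (V(Y, K) = -3 + 1*Y = -3 + Y)
(V(F(Z(1, -2), C(-3)), -5 - 1*(-2)) + 131)² = ((-3 + (-5 - 3*(6 - 3))) + 131)² = ((-3 + (-5 - 3*3)) + 131)² = ((-3 + (-5 - 9)) + 131)² = ((-3 - 14) + 131)² = (-17 + 131)² = 114² = 12996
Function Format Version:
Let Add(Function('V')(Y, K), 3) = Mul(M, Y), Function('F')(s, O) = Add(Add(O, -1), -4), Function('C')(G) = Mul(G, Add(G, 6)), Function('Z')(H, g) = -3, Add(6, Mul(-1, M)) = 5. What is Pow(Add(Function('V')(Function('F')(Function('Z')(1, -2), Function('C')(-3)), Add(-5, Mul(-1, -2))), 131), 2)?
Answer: 12996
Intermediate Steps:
M = 1 (M = Add(6, Mul(-1, 5)) = Add(6, -5) = 1)
Function('C')(G) = Mul(G, Add(6, G))
Function('F')(s, O) = Add(-5, O) (Function('F')(s, O) = Add(Add(-1, O), -4) = Add(-5, O))
Function('V')(Y, K) = Add(-3, Y) (Function('V')(Y, K) = Add(-3, Mul(1, Y)) = Add(-3, Y))
Pow(Add(Function('V')(Function('F')(Function('Z')(1, -2), Function('C')(-3)), Add(-5, Mul(-1, -2))), 131), 2) = Pow(Add(Add(-3, Add(-5, Mul(-3, Add(6, -3)))), 131), 2) = Pow(Add(Add(-3, Add(-5, Mul(-3, 3))), 131), 2) = Pow(Add(Add(-3, Add(-5, -9)), 131), 2) = Pow(Add(Add(-3, -14), 131), 2) = Pow(Add(-17, 131), 2) = Pow(114, 2) = 12996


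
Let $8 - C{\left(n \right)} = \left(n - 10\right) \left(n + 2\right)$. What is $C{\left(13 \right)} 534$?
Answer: $-19758$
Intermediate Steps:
$C{\left(n \right)} = 8 - \left(-10 + n\right) \left(2 + n\right)$ ($C{\left(n \right)} = 8 - \left(n - 10\right) \left(n + 2\right) = 8 - \left(-10 + n\right) \left(2 + n\right)$)
$C{\left(13 \right)} 534 = \left(28 - 13^{2} + 8 \cdot 13\right) 534 = \left(28 - 169 + 104\right) 534 = \left(-37\right) 534 = -19758$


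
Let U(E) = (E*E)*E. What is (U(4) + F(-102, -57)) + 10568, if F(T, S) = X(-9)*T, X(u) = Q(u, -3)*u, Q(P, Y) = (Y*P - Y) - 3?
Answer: 35418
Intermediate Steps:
Q(P, Y) = -3 - Y + P*Y (Q(P, Y) = (P*Y - Y) - 3 = (-Y + P*Y) - 3 = -3 - Y + P*Y)
U(E) = E**3 (U(E) = E**2*E = E**3)
X(u) = -3*u**2 (X(u) = (-3 - 1*(-3) + u*(-3))*u = (-3 + 3 - 3*u)*u = (-3*u)*u = -3*u**2)
F(T, S) = -243*T (F(T, S) = (-3*(-9)**2)*T = (-3*81)*T = -243*T)
(U(4) + F(-102, -57)) + 10568 = (4**3 - 243*(-102)) + 10568 = (64 + 24786) + 10568 = 24850 + 10568 = 35418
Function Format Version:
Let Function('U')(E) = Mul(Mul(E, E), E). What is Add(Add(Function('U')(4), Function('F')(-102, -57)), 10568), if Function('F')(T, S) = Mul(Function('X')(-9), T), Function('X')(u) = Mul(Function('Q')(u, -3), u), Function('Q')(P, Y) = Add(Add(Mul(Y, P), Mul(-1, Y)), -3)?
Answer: 35418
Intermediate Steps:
Function('Q')(P, Y) = Add(-3, Mul(-1, Y), Mul(P, Y)) (Function('Q')(P, Y) = Add(Add(Mul(P, Y), Mul(-1, Y)), -3) = Add(Add(Mul(-1, Y), Mul(P, Y)), -3) = Add(-3, Mul(-1, Y), Mul(P, Y)))
Function('U')(E) = Pow(E, 3) (Function('U')(E) = Mul(Pow(E, 2), E) = Pow(E, 3))
Function('X')(u) = Mul(-3, Pow(u, 2)) (Function('X')(u) = Mul(Add(-3, Mul(-1, -3), Mul(u, -3)), u) = Mul(Add(-3, 3, Mul(-3, u)), u) = Mul(Mul(-3, u), u) = Mul(-3, Pow(u, 2)))
Function('F')(T, S) = Mul(-243, T) (Function('F')(T, S) = Mul(Mul(-3, Pow(-9, 2)), T) = Mul(Mul(-3, 81), T) = Mul(-243, T))
Add(Add(Function('U')(4), Function('F')(-102, -57)), 10568) = Add(Add(Pow(4, 3), Mul(-243, -102)), 10568) = Add(Add(64, 24786), 10568) = Add(24850, 10568) = 35418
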